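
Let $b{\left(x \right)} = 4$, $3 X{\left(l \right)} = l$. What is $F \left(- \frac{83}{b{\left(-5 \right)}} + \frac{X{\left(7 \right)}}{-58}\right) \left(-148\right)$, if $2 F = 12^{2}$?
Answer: $\frac{6424680}{29} \approx 2.2154 \cdot 10^{5}$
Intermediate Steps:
$X{\left(l \right)} = \frac{l}{3}$
$F = 72$ ($F = \frac{12^{2}}{2} = \frac{1}{2} \cdot 144 = 72$)
$F \left(- \frac{83}{b{\left(-5 \right)}} + \frac{X{\left(7 \right)}}{-58}\right) \left(-148\right) = 72 \left(- \frac{83}{4} + \frac{\frac{1}{3} \cdot 7}{-58}\right) \left(-148\right) = 72 \left(\left(-83\right) \frac{1}{4} + \frac{7}{3} \left(- \frac{1}{58}\right)\right) \left(-148\right) = 72 \left(- \frac{83}{4} - \frac{7}{174}\right) \left(-148\right) = 72 \left(- \frac{7235}{348}\right) \left(-148\right) = \left(- \frac{43410}{29}\right) \left(-148\right) = \frac{6424680}{29}$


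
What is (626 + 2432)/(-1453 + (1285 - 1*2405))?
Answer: -3058/2573 ≈ -1.1885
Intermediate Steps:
(626 + 2432)/(-1453 + (1285 - 1*2405)) = 3058/(-1453 + (1285 - 2405)) = 3058/(-1453 - 1120) = 3058/(-2573) = 3058*(-1/2573) = -3058/2573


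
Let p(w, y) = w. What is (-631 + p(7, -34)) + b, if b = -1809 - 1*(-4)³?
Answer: -2369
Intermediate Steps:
b = -1745 (b = -1809 - 1*(-64) = -1809 + 64 = -1745)
(-631 + p(7, -34)) + b = (-631 + 7) - 1745 = -624 - 1745 = -2369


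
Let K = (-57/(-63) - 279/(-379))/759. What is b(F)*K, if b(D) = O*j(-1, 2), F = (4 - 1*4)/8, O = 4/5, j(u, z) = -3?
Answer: -10448/2013627 ≈ -0.0051886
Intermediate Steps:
O = ⅘ (O = 4*(⅕) = ⅘ ≈ 0.80000)
F = 0 (F = (4 - 4)*(⅛) = 0*(⅛) = 0)
b(D) = -12/5 (b(D) = (⅘)*(-3) = -12/5)
K = 13060/6040881 (K = (-57*(-1/63) - 279*(-1/379))*(1/759) = (19/21 + 279/379)*(1/759) = (13060/7959)*(1/759) = 13060/6040881 ≈ 0.0021619)
b(F)*K = -12/5*13060/6040881 = -10448/2013627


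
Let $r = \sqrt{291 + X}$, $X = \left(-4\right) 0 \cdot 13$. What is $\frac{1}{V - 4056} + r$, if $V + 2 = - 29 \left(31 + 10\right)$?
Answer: $- \frac{1}{5247} + \sqrt{291} \approx 17.059$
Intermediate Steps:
$X = 0$ ($X = 0 \cdot 13 = 0$)
$V = -1191$ ($V = -2 - 29 \left(31 + 10\right) = -2 - 1189 = -1191$)
$r = \sqrt{291}$ ($r = \sqrt{291 + 0} = \sqrt{291} \approx 17.059$)
$\frac{1}{V - 4056} + r = \frac{1}{-1191 - 4056} + \sqrt{291} = \frac{1}{-5247} + \sqrt{291} = - \frac{1}{5247} + \sqrt{291}$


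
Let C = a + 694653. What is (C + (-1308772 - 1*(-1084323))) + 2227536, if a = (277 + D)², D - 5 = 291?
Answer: 3026069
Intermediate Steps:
D = 296 (D = 5 + 291 = 296)
a = 328329 (a = (277 + 296)² = 573² = 328329)
C = 1022982 (C = 328329 + 694653 = 1022982)
(C + (-1308772 - 1*(-1084323))) + 2227536 = (1022982 + (-1308772 - 1*(-1084323))) + 2227536 = (1022982 + (-1308772 + 1084323)) + 2227536 = (1022982 - 224449) + 2227536 = 798533 + 2227536 = 3026069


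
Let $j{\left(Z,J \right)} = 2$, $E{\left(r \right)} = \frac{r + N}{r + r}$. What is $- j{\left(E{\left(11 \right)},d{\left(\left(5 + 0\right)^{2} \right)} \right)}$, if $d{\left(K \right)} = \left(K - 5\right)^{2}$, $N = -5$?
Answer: $-2$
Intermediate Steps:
$d{\left(K \right)} = \left(-5 + K\right)^{2}$
$E{\left(r \right)} = \frac{-5 + r}{2 r}$ ($E{\left(r \right)} = \frac{r - 5}{r + r} = \frac{-5 + r}{2 r}$)
$- j{\left(E{\left(11 \right)},d{\left(\left(5 + 0\right)^{2} \right)} \right)} = \left(-1\right) 2 = -2$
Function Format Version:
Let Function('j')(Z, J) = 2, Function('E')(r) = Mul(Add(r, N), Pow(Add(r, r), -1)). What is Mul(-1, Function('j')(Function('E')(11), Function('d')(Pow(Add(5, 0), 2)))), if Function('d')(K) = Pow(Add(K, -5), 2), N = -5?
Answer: -2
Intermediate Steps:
Function('d')(K) = Pow(Add(-5, K), 2)
Function('E')(r) = Mul(Rational(1, 2), Pow(r, -1), Add(-5, r)) (Function('E')(r) = Mul(Add(r, -5), Pow(Add(r, r), -1)) = Mul(Add(-5, r), Pow(Mul(2, r), -1)) = Mul(Add(-5, r), Mul(Rational(1, 2), Pow(r, -1))) = Mul(Rational(1, 2), Pow(r, -1), Add(-5, r)))
Mul(-1, Function('j')(Function('E')(11), Function('d')(Pow(Add(5, 0), 2)))) = Mul(-1, 2) = -2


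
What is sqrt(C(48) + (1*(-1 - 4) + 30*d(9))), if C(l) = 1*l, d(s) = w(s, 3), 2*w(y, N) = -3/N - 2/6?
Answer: sqrt(23) ≈ 4.7958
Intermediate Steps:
w(y, N) = -1/6 - 3/(2*N) (w(y, N) = (-3/N - 2/6)/2 = (-3/N - 2*1/6)/2 = (-3/N - 1/3)/2 = (-1/3 - 3/N)/2 = -1/6 - 3/(2*N))
d(s) = -2/3 (d(s) = (1/6)*(-9 - 1*3)/3 = (1/6)*(1/3)*(-9 - 3) = (1/6)*(1/3)*(-12) = -2/3)
C(l) = l
sqrt(C(48) + (1*(-1 - 4) + 30*d(9))) = sqrt(48 + (1*(-1 - 4) + 30*(-2/3))) = sqrt(48 + (1*(-5) - 20)) = sqrt(48 + (-5 - 20)) = sqrt(48 - 25) = sqrt(23)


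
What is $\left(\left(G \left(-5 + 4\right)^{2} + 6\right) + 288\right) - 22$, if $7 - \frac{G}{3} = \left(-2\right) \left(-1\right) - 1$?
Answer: $290$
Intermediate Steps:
$G = 18$ ($G = 21 - 3 \left(\left(-2\right) \left(-1\right) - 1\right) = 21 - 3 \left(2 - 1\right) = 21 - 3 = 18$)
$\left(\left(G \left(-5 + 4\right)^{2} + 6\right) + 288\right) - 22 = \left(\left(18 \left(-5 + 4\right)^{2} + 6\right) + 288\right) - 22 = \left(\left(18 \left(-1\right)^{2} + 6\right) + 288\right) - 22 = \left(\left(18 \cdot 1 + 6\right) + 288\right) - 22 = \left(\left(18 + 6\right) + 288\right) - 22 = \left(24 + 288\right) - 22 = 312 - 22 = 290$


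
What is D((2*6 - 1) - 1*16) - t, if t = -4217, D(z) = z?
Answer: 4212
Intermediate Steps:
D((2*6 - 1) - 1*16) - t = ((2*6 - 1) - 1*16) - 1*(-4217) = ((12 - 1) - 16) + 4217 = (11 - 16) + 4217 = -5 + 4217 = 4212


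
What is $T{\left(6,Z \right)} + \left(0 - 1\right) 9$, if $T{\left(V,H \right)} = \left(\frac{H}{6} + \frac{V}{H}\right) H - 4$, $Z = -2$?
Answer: $- \frac{19}{3} \approx -6.3333$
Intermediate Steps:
$T{\left(V,H \right)} = -4 + H \left(\frac{H}{6} + \frac{V}{H}\right)$ ($T{\left(V,H \right)} = \left(H \frac{1}{6} + \frac{V}{H}\right) H - 4 = \left(\frac{H}{6} + \frac{V}{H}\right) H - 4 = H \left(\frac{H}{6} + \frac{V}{H}\right) - 4 = -4 + H \left(\frac{H}{6} + \frac{V}{H}\right)$)
$T{\left(6,Z \right)} + \left(0 - 1\right) 9 = \left(-4 + 6 + \frac{\left(-2\right)^{2}}{6}\right) + \left(0 - 1\right) 9 = \left(-4 + 6 + \frac{1}{6} \cdot 4\right) - 9 = \left(-4 + 6 + \frac{2}{3}\right) - 9 = \frac{8}{3} - 9 = - \frac{19}{3}$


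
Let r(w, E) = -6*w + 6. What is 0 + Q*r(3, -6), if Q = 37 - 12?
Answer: -300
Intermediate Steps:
r(w, E) = 6 - 6*w
Q = 25
0 + Q*r(3, -6) = 0 + 25*(6 - 6*3) = 0 + 25*(6 - 18) = 0 + 25*(-12) = 0 - 300 = -300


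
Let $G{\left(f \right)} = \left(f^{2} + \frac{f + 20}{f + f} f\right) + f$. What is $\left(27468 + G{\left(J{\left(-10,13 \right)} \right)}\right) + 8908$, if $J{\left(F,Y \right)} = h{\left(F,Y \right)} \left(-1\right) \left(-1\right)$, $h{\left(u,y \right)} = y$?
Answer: $\frac{73149}{2} \approx 36575.0$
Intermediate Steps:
$J{\left(F,Y \right)} = Y$ ($J{\left(F,Y \right)} = Y \left(-1\right) \left(-1\right) = - Y \left(-1\right) = Y$)
$G{\left(f \right)} = 10 + f^{2} + \frac{3 f}{2}$ ($G{\left(f \right)} = \left(f^{2} + \frac{20 + f}{2 f} f\right) + f = \left(f^{2} + \left(10 + \frac{f}{2}\right)\right) + f = \left(10 + f^{2} + \frac{f}{2}\right) + f = 10 + f^{2} + \frac{3 f}{2}$)
$\left(27468 + G{\left(J{\left(-10,13 \right)} \right)}\right) + 8908 = \left(27468 + \left(10 + 13^{2} + \frac{3}{2} \cdot 13\right)\right) + 8908 = \left(27468 + \left(10 + 169 + \frac{39}{2}\right)\right) + 8908 = \left(27468 + \frac{397}{2}\right) + 8908 = \frac{55333}{2} + 8908 = \frac{73149}{2}$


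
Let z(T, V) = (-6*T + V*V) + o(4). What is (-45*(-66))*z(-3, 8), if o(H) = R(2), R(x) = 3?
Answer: 252450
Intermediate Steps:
o(H) = 3
z(T, V) = 3 + V² - 6*T (z(T, V) = (-6*T + V*V) + 3 = (-6*T + V²) + 3 = (V² - 6*T) + 3 = 3 + V² - 6*T)
(-45*(-66))*z(-3, 8) = (-45*(-66))*(3 + 8² - 6*(-3)) = 2970*(3 + 64 + 18) = 2970*85 = 252450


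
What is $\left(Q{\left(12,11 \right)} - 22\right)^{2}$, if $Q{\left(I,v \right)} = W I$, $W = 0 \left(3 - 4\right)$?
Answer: $484$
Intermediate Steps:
$W = 0$ ($W = 0 \left(-1\right) = 0$)
$Q{\left(I,v \right)} = 0$ ($Q{\left(I,v \right)} = 0 I = 0$)
$\left(Q{\left(12,11 \right)} - 22\right)^{2} = \left(0 - 22\right)^{2} = \left(-22\right)^{2} = 484$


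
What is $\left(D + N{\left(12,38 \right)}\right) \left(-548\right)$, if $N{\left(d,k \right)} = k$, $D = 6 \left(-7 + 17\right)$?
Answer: $-53704$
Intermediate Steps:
$D = 60$ ($D = 6 \cdot 10 = 60$)
$\left(D + N{\left(12,38 \right)}\right) \left(-548\right) = \left(60 + 38\right) \left(-548\right) = 98 \left(-548\right) = -53704$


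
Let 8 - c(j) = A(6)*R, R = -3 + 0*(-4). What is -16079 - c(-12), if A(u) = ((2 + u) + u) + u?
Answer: -16147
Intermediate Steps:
A(u) = 2 + 3*u (A(u) = (2 + 2*u) + u = 2 + 3*u)
R = -3 (R = -3 + 0 = -3)
c(j) = 68 (c(j) = 8 - (2 + 3*6)*(-3) = 8 - (2 + 18)*(-3) = 8 - 20*(-3) = 8 - 1*(-60) = 8 + 60 = 68)
-16079 - c(-12) = -16079 - 1*68 = -16079 - 68 = -16147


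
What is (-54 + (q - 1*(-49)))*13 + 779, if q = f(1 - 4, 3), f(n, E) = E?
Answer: 753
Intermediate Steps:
q = 3
(-54 + (q - 1*(-49)))*13 + 779 = (-54 + (3 - 1*(-49)))*13 + 779 = (-54 + (3 + 49))*13 + 779 = (-54 + 52)*13 + 779 = -2*13 + 779 = -26 + 779 = 753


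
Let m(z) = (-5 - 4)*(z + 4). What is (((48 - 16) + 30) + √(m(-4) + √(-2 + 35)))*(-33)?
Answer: -2046 - 33*33^(¼) ≈ -2125.1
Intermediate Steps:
m(z) = -36 - 9*z (m(z) = -9*(4 + z) = -36 - 9*z)
(((48 - 16) + 30) + √(m(-4) + √(-2 + 35)))*(-33) = (((48 - 16) + 30) + √((-36 - 9*(-4)) + √(-2 + 35)))*(-33) = ((32 + 30) + √((-36 + 36) + √33))*(-33) = (62 + √(0 + √33))*(-33) = (62 + √(√33))*(-33) = (62 + 33^(¼))*(-33) = -2046 - 33*33^(¼)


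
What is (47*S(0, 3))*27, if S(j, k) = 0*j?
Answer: 0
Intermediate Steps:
S(j, k) = 0
(47*S(0, 3))*27 = (47*0)*27 = 0*27 = 0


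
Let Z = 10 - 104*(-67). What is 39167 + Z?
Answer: 46145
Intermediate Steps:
Z = 6978 (Z = 10 + 6968 = 6978)
39167 + Z = 39167 + 6978 = 46145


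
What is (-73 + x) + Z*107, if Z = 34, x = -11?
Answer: 3554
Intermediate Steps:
(-73 + x) + Z*107 = (-73 - 11) + 34*107 = -84 + 3638 = 3554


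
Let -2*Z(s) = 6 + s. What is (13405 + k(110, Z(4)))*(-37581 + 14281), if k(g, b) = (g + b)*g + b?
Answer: -581335000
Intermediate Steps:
Z(s) = -3 - s/2 (Z(s) = -(6 + s)/2 = -3 - s/2)
k(g, b) = b + g*(b + g) (k(g, b) = (b + g)*g + b = g*(b + g) + b = b + g*(b + g))
(13405 + k(110, Z(4)))*(-37581 + 14281) = (13405 + ((-3 - ½*4) + 110² + (-3 - ½*4)*110))*(-37581 + 14281) = (13405 + ((-3 - 2) + 12100 + (-3 - 2)*110))*(-23300) = (13405 + (-5 + 12100 - 5*110))*(-23300) = (13405 + (-5 + 12100 - 550))*(-23300) = (13405 + 11545)*(-23300) = 24950*(-23300) = -581335000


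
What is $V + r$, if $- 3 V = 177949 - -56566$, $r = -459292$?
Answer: $- \frac{1612391}{3} \approx -5.3746 \cdot 10^{5}$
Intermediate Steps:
$V = - \frac{234515}{3}$ ($V = - \frac{177949 - -56566}{3} = - \frac{177949 + 56566}{3} = \left(- \frac{1}{3}\right) 234515 = - \frac{234515}{3} \approx -78172.0$)
$V + r = - \frac{234515}{3} - 459292 = - \frac{1612391}{3}$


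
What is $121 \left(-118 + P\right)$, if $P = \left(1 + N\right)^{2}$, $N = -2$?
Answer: $-14157$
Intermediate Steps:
$P = 1$ ($P = \left(1 - 2\right)^{2} = \left(-1\right)^{2} = 1$)
$121 \left(-118 + P\right) = 121 \left(-118 + 1\right) = 121 \left(-117\right) = -14157$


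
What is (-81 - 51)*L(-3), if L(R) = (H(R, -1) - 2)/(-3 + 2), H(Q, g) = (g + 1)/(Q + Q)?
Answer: -264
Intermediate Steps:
H(Q, g) = (1 + g)/(2*Q) (H(Q, g) = (1 + g)/((2*Q)) = (1 + g)*(1/(2*Q)) = (1 + g)/(2*Q))
L(R) = 2 (L(R) = ((1 - 1)/(2*R) - 2)/(-3 + 2) = ((1/2)*0/R - 2)/(-1) = (0 - 2)*(-1) = -2*(-1) = 2)
(-81 - 51)*L(-3) = (-81 - 51)*2 = -132*2 = -264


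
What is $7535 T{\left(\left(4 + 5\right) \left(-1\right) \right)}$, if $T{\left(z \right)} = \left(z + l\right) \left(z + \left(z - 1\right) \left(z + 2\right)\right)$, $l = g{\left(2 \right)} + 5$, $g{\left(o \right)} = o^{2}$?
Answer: $0$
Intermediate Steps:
$l = 9$ ($l = 2^{2} + 5 = 4 + 5 = 9$)
$T{\left(z \right)} = \left(9 + z\right) \left(z + \left(-1 + z\right) \left(2 + z\right)\right)$ ($T{\left(z \right)} = \left(z + 9\right) \left(z + \left(z - 1\right) \left(z + 2\right)\right) = \left(9 + z\right) \left(z + \left(-1 + z\right) \left(2 + z\right)\right)$)
$7535 T{\left(\left(4 + 5\right) \left(-1\right) \right)} = 7535 \left(-18 + \left(\left(4 + 5\right) \left(-1\right)\right)^{3} + 11 \left(\left(4 + 5\right) \left(-1\right)\right)^{2} + 16 \left(4 + 5\right) \left(-1\right)\right) = 7535 \left(-18 + \left(9 \left(-1\right)\right)^{3} + 11 \left(9 \left(-1\right)\right)^{2} + 16 \cdot 9 \left(-1\right)\right) = 7535 \left(-18 + \left(-9\right)^{3} + 11 \left(-9\right)^{2} + 16 \left(-9\right)\right) = 7535 \left(-18 - 729 + 11 \cdot 81 - 144\right) = 7535 \left(-18 - 729 + 891 - 144\right) = 7535 \cdot 0 = 0$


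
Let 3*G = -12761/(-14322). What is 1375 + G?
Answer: 8441573/6138 ≈ 1375.3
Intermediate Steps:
G = 1823/6138 (G = (-12761/(-14322))/3 = (-12761*(-1/14322))/3 = (⅓)*(1823/2046) = 1823/6138 ≈ 0.29700)
1375 + G = 1375 + 1823/6138 = 8441573/6138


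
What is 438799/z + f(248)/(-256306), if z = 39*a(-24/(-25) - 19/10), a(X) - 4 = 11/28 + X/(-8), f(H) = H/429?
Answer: 1731988972441604/694312577673 ≈ 2494.5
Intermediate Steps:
f(H) = H/429 (f(H) = H*(1/429) = H/429)
a(X) = 123/28 - X/8 (a(X) = 4 + (11/28 + X/(-8)) = 4 + (11*(1/28) + X*(-⅛)) = 4 + (11/28 - X/8) = 123/28 - X/8)
z = 492531/2800 (z = 39*(123/28 - (-24/(-25) - 19/10)/8) = 39*(123/28 - (-24*(-1/25) - 19*⅒)/8) = 39*(123/28 - (24/25 - 19/10)/8) = 39*(123/28 - ⅛*(-47/50)) = 39*(123/28 + 47/400) = 39*(12629/2800) = 492531/2800 ≈ 175.90)
438799/z + f(248)/(-256306) = 438799/(492531/2800) + ((1/429)*248)/(-256306) = 438799*(2800/492531) + (248/429)*(-1/256306) = 1228637200/492531 - 124/54977637 = 1731988972441604/694312577673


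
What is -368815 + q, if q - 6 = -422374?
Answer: -791183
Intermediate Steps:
q = -422368 (q = 6 - 422374 = -422368)
-368815 + q = -368815 - 422368 = -791183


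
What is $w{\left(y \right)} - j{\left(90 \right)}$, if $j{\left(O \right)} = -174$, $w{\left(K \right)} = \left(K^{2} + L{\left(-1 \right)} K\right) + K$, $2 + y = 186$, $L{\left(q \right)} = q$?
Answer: $34030$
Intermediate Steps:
$y = 184$ ($y = -2 + 186 = 184$)
$w{\left(K \right)} = K^{2}$ ($w{\left(K \right)} = \left(K^{2} - K\right) + K = K^{2}$)
$w{\left(y \right)} - j{\left(90 \right)} = 184^{2} - -174 = 33856 + 174 = 34030$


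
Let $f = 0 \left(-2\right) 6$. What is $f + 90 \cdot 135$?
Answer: $12150$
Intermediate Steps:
$f = 0$ ($f = 0 \cdot 6 = 0$)
$f + 90 \cdot 135 = 0 + 90 \cdot 135 = 0 + 12150 = 12150$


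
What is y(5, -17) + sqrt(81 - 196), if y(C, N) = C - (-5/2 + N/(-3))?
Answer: 11/6 + I*sqrt(115) ≈ 1.8333 + 10.724*I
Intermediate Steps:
y(C, N) = 5/2 + C + N/3 (y(C, N) = C - (-5*1/2 + N*(-1/3)) = C - (-5/2 - N/3) = C + (5/2 + N/3) = 5/2 + C + N/3)
y(5, -17) + sqrt(81 - 196) = (5/2 + 5 + (1/3)*(-17)) + sqrt(81 - 196) = (5/2 + 5 - 17/3) + sqrt(-115) = 11/6 + I*sqrt(115)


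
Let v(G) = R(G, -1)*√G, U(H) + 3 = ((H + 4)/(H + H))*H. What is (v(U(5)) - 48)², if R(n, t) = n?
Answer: 18459/8 - 72*√6 ≈ 2131.0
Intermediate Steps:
U(H) = -1 + H/2 (U(H) = -3 + ((H + 4)/(H + H))*H = -3 + ((4 + H)/((2*H)))*H = -3 + ((4 + H)*(1/(2*H)))*H = -3 + ((4 + H)/(2*H))*H = -3 + (2 + H/2) = -1 + H/2)
v(G) = G^(3/2) (v(G) = G*√G = G^(3/2))
(v(U(5)) - 48)² = ((-1 + (½)*5)^(3/2) - 48)² = ((-1 + 5/2)^(3/2) - 48)² = ((3/2)^(3/2) - 48)² = (3*√6/4 - 48)² = (-48 + 3*√6/4)²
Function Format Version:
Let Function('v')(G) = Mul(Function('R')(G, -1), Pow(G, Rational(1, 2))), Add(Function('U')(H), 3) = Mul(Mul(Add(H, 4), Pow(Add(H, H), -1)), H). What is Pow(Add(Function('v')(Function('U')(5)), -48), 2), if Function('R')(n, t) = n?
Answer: Add(Rational(18459, 8), Mul(-72, Pow(6, Rational(1, 2)))) ≈ 2131.0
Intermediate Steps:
Function('U')(H) = Add(-1, Mul(Rational(1, 2), H)) (Function('U')(H) = Add(-3, Mul(Mul(Add(H, 4), Pow(Add(H, H), -1)), H)) = Add(-3, Mul(Mul(Add(4, H), Pow(Mul(2, H), -1)), H)) = Add(-3, Mul(Mul(Add(4, H), Mul(Rational(1, 2), Pow(H, -1))), H)) = Add(-3, Mul(Mul(Rational(1, 2), Pow(H, -1), Add(4, H)), H)) = Add(-3, Add(2, Mul(Rational(1, 2), H))) = Add(-1, Mul(Rational(1, 2), H)))
Function('v')(G) = Pow(G, Rational(3, 2)) (Function('v')(G) = Mul(G, Pow(G, Rational(1, 2))) = Pow(G, Rational(3, 2)))
Pow(Add(Function('v')(Function('U')(5)), -48), 2) = Pow(Add(Pow(Add(-1, Mul(Rational(1, 2), 5)), Rational(3, 2)), -48), 2) = Pow(Add(Pow(Add(-1, Rational(5, 2)), Rational(3, 2)), -48), 2) = Pow(Add(Pow(Rational(3, 2), Rational(3, 2)), -48), 2) = Pow(Add(Mul(Rational(3, 4), Pow(6, Rational(1, 2))), -48), 2) = Pow(Add(-48, Mul(Rational(3, 4), Pow(6, Rational(1, 2)))), 2)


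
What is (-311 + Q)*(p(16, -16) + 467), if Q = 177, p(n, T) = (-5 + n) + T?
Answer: -61908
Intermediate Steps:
p(n, T) = -5 + T + n
(-311 + Q)*(p(16, -16) + 467) = (-311 + 177)*((-5 - 16 + 16) + 467) = -134*(-5 + 467) = -134*462 = -61908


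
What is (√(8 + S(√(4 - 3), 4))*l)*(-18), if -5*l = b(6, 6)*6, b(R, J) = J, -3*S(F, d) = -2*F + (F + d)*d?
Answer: 648*√2/5 ≈ 183.28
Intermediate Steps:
S(F, d) = 2*F/3 - d*(F + d)/3 (S(F, d) = -(-2*F + (F + d)*d)/3 = -(-2*F + d*(F + d))/3 = 2*F/3 - d*(F + d)/3)
l = -36/5 (l = -6*6/5 = -⅕*36 = -36/5 ≈ -7.2000)
(√(8 + S(√(4 - 3), 4))*l)*(-18) = (√(8 + (-⅓*4² + 2*√(4 - 3)/3 - ⅓*√(4 - 3)*4))*(-36/5))*(-18) = (√(8 + (-⅓*16 + 2*√1/3 - ⅓*√1*4))*(-36/5))*(-18) = (√(8 + (-16/3 + (⅔)*1 - ⅓*1*4))*(-36/5))*(-18) = (√(8 + (-16/3 + ⅔ - 4/3))*(-36/5))*(-18) = (√(8 - 6)*(-36/5))*(-18) = (√2*(-36/5))*(-18) = -36*√2/5*(-18) = 648*√2/5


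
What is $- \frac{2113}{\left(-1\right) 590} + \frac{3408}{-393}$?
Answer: $- \frac{393437}{77290} \approx -5.0904$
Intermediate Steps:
$- \frac{2113}{\left(-1\right) 590} + \frac{3408}{-393} = - \frac{2113}{-590} + 3408 \left(- \frac{1}{393}\right) = \left(-2113\right) \left(- \frac{1}{590}\right) - \frac{1136}{131} = \frac{2113}{590} - \frac{1136}{131} = - \frac{393437}{77290}$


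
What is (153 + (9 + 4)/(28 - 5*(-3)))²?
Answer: 43454464/1849 ≈ 23502.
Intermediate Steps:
(153 + (9 + 4)/(28 - 5*(-3)))² = (153 + 13/(28 + 15))² = (153 + 13/43)² = (6592/43)² = 43454464/1849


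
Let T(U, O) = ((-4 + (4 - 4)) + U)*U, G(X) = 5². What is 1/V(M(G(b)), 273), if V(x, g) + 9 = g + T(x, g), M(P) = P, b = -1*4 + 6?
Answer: 1/789 ≈ 0.0012674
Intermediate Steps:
b = 2 (b = -4 + 6 = 2)
G(X) = 25
T(U, O) = U*(-4 + U) (T(U, O) = ((-4 + 0) + U)*U = (-4 + U)*U = U*(-4 + U))
V(x, g) = -9 + g + x*(-4 + x) (V(x, g) = -9 + (g + x*(-4 + x)) = -9 + g + x*(-4 + x))
1/V(M(G(b)), 273) = 1/(-9 + 273 + 25*(-4 + 25)) = 1/(-9 + 273 + 25*21) = 1/(-9 + 273 + 525) = 1/789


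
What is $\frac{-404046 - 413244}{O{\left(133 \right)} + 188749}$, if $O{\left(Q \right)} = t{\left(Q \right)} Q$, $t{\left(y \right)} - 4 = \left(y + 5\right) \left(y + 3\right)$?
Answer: $- \frac{163458}{537085} \approx -0.30434$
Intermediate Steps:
$t{\left(y \right)} = 4 + \left(3 + y\right) \left(5 + y\right)$ ($t{\left(y \right)} = 4 + \left(y + 5\right) \left(y + 3\right) = 4 + \left(5 + y\right) \left(3 + y\right) = 4 + \left(3 + y\right) \left(5 + y\right)$)
$O{\left(Q \right)} = Q \left(19 + Q^{2} + 8 Q\right)$ ($O{\left(Q \right)} = \left(19 + Q^{2} + 8 Q\right) Q = Q \left(19 + Q^{2} + 8 Q\right)$)
$\frac{-404046 - 413244}{O{\left(133 \right)} + 188749} = \frac{-404046 - 413244}{133 \left(19 + 133^{2} + 8 \cdot 133\right) + 188749} = - \frac{817290}{133 \left(19 + 17689 + 1064\right) + 188749} = - \frac{817290}{133 \cdot 18772 + 188749} = - \frac{817290}{2496676 + 188749} = - \frac{817290}{2685425} = \left(-817290\right) \frac{1}{2685425} = - \frac{163458}{537085}$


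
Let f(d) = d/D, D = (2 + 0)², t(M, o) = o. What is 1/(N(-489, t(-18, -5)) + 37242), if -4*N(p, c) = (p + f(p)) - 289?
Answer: 16/599473 ≈ 2.6690e-5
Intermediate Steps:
D = 4 (D = 2² = 4)
f(d) = d/4
N(p, c) = 289/4 - 5*p/16 (N(p, c) = -((p + p/4) - 289)/4 = -(5*p/4 - 289)/4 = -(-289 + 5*p/4)/4 = 289/4 - 5*p/16)
1/(N(-489, t(-18, -5)) + 37242) = 1/((289/4 - 5/16*(-489)) + 37242) = 1/((289/4 + 2445/16) + 37242) = 1/(3601/16 + 37242) = 1/(599473/16) = 16/599473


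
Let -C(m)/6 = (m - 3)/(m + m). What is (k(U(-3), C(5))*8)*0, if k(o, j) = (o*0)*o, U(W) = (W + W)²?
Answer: 0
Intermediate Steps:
C(m) = -3*(-3 + m)/m (C(m) = -6*(m - 3)/(m + m) = -6*(-3 + m)/(2*m) = -6*(-3 + m)*1/(2*m) = -3*(-3 + m)/m)
U(W) = 4*W² (U(W) = (2*W)² = 4*W²)
k(o, j) = 0 (k(o, j) = 0*o = 0)
(k(U(-3), C(5))*8)*0 = (0*8)*0 = 0*0 = 0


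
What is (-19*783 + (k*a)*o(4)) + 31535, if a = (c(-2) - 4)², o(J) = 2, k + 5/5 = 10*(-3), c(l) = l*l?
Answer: 16658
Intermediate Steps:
c(l) = l²
k = -31 (k = -1 + 10*(-3) = -1 - 30 = -31)
a = 0 (a = ((-2)² - 4)² = (4 - 4)² = 0² = 0)
(-19*783 + (k*a)*o(4)) + 31535 = (-19*783 - 31*0*2) + 31535 = (-14877 + 0*2) + 31535 = (-14877 + 0) + 31535 = -14877 + 31535 = 16658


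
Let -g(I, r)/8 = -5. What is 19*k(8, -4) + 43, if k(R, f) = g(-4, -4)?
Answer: 803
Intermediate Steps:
g(I, r) = 40 (g(I, r) = -8*(-5) = 40)
k(R, f) = 40
19*k(8, -4) + 43 = 19*40 + 43 = 760 + 43 = 803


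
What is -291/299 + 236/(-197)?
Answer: -127891/58903 ≈ -2.1712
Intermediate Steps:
-291/299 + 236/(-197) = -291*1/299 + 236*(-1/197) = -291/299 - 236/197 = -127891/58903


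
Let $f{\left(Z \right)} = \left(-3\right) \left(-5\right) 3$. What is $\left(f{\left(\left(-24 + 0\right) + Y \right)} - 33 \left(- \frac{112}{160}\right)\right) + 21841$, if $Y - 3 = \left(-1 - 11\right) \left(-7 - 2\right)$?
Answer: $\frac{219091}{10} \approx 21909.0$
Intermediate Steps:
$Y = 111$ ($Y = 3 + \left(-1 - 11\right) \left(-7 - 2\right) = 3 - -108 = 3 + 108 = 111$)
$f{\left(Z \right)} = 45$ ($f{\left(Z \right)} = 15 \cdot 3 = 45$)
$\left(f{\left(\left(-24 + 0\right) + Y \right)} - 33 \left(- \frac{112}{160}\right)\right) + 21841 = \left(45 - 33 \left(- \frac{112}{160}\right)\right) + 21841 = \left(45 - 33 \left(\left(-112\right) \frac{1}{160}\right)\right) + 21841 = \left(45 - - \frac{231}{10}\right) + 21841 = \left(45 + \frac{231}{10}\right) + 21841 = \frac{681}{10} + 21841 = \frac{219091}{10}$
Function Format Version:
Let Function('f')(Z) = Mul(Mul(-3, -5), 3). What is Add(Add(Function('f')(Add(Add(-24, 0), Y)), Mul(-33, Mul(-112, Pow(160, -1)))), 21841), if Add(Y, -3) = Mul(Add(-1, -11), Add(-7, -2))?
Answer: Rational(219091, 10) ≈ 21909.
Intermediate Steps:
Y = 111 (Y = Add(3, Mul(Add(-1, -11), Add(-7, -2))) = Add(3, Mul(-12, -9)) = Add(3, 108) = 111)
Function('f')(Z) = 45 (Function('f')(Z) = Mul(15, 3) = 45)
Add(Add(Function('f')(Add(Add(-24, 0), Y)), Mul(-33, Mul(-112, Pow(160, -1)))), 21841) = Add(Add(45, Mul(-33, Mul(-112, Pow(160, -1)))), 21841) = Add(Add(45, Mul(-33, Mul(-112, Rational(1, 160)))), 21841) = Add(Add(45, Mul(-33, Rational(-7, 10))), 21841) = Add(Add(45, Rational(231, 10)), 21841) = Add(Rational(681, 10), 21841) = Rational(219091, 10)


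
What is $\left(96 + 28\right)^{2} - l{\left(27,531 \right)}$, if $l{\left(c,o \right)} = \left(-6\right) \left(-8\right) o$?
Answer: $-10112$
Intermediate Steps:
$l{\left(c,o \right)} = 48 o$
$\left(96 + 28\right)^{2} - l{\left(27,531 \right)} = \left(96 + 28\right)^{2} - 48 \cdot 531 = 124^{2} - 25488 = 15376 - 25488 = -10112$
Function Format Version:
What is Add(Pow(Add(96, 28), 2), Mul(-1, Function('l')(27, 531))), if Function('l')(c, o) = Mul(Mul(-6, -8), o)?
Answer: -10112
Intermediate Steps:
Function('l')(c, o) = Mul(48, o)
Add(Pow(Add(96, 28), 2), Mul(-1, Function('l')(27, 531))) = Add(Pow(Add(96, 28), 2), Mul(-1, Mul(48, 531))) = Add(Pow(124, 2), Mul(-1, 25488)) = Add(15376, -25488) = -10112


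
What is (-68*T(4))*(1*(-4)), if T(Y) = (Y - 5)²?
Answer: 272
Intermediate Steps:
T(Y) = (-5 + Y)²
(-68*T(4))*(1*(-4)) = (-68*(-5 + 4)²)*(1*(-4)) = -68*(-1)²*(-4) = -68*1*(-4) = -68*(-4) = 272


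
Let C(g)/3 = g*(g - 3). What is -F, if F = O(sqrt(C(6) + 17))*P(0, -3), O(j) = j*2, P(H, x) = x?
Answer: 6*sqrt(71) ≈ 50.557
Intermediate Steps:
C(g) = 3*g*(-3 + g) (C(g) = 3*(g*(g - 3)) = 3*(g*(-3 + g)) = 3*g*(-3 + g))
O(j) = 2*j
F = -6*sqrt(71) (F = (2*sqrt(3*6*(-3 + 6) + 17))*(-3) = (2*sqrt(3*6*3 + 17))*(-3) = (2*sqrt(54 + 17))*(-3) = (2*sqrt(71))*(-3) = -6*sqrt(71) ≈ -50.557)
-F = -(-6)*sqrt(71) = 6*sqrt(71)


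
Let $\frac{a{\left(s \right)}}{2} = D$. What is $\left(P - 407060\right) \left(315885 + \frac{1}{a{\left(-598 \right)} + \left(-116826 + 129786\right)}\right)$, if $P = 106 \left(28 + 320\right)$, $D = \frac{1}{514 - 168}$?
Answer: $- \frac{262170527275639576}{2242081} \approx -1.1693 \cdot 10^{11}$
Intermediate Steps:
$D = \frac{1}{346} \approx 0.0028902$
$a{\left(s \right)} = \frac{1}{173}$ ($a{\left(s \right)} = 2 \cdot \frac{1}{346} = \frac{1}{173}$)
$P = 36888$ ($P = 106 \cdot 348 = 36888$)
$\left(P - 407060\right) \left(315885 + \frac{1}{a{\left(-598 \right)} + \left(-116826 + 129786\right)}\right) = \left(36888 - 407060\right) \left(315885 + \frac{1}{\frac{1}{173} + \left(-116826 + 129786\right)}\right) = - 370172 \left(315885 + \frac{1}{\frac{1}{173} + 12960}\right) = - 370172 \left(315885 + \frac{1}{\frac{2242081}{173}}\right) = - 370172 \left(315885 + \frac{173}{2242081}\right) = \left(-370172\right) \frac{708239756858}{2242081} = - \frac{262170527275639576}{2242081}$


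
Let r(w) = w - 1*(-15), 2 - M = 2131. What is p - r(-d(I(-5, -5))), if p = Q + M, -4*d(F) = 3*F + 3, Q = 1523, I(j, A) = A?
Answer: -618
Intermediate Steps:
M = -2129 (M = 2 - 1*2131 = 2 - 2131 = -2129)
d(F) = -3/4 - 3*F/4 (d(F) = -(3*F + 3)/4 = -(3 + 3*F)/4 = -3/4 - 3*F/4)
p = -606 (p = 1523 - 2129 = -606)
r(w) = 15 + w (r(w) = w + 15 = 15 + w)
p - r(-d(I(-5, -5))) = -606 - (15 - (-3/4 - 3/4*(-5))) = -606 - (15 - (-3/4 + 15/4)) = -606 - (15 - 1*3) = -606 - (15 - 3) = -606 - 1*12 = -606 - 12 = -618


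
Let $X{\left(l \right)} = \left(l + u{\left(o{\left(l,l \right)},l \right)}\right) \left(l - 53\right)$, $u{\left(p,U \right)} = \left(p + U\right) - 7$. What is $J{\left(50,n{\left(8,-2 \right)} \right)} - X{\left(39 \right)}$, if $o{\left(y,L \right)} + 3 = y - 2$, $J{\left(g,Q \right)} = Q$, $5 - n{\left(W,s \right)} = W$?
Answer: $1467$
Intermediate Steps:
$n{\left(W,s \right)} = 5 - W$
$o{\left(y,L \right)} = -5 + y$ ($o{\left(y,L \right)} = -3 + \left(y - 2\right) = -3 + \left(-2 + y\right) = -5 + y$)
$u{\left(p,U \right)} = -7 + U + p$ ($u{\left(p,U \right)} = \left(U + p\right) - 7 = -7 + U + p$)
$X{\left(l \right)} = \left(-53 + l\right) \left(-12 + 3 l\right)$ ($X{\left(l \right)} = \left(l + \left(-7 + l + \left(-5 + l\right)\right)\right) \left(l - 53\right) = \left(l + \left(-12 + 2 l\right)\right) \left(-53 + l\right) = \left(-12 + 3 l\right) \left(-53 + l\right) = \left(-53 + l\right) \left(-12 + 3 l\right)$)
$J{\left(50,n{\left(8,-2 \right)} \right)} - X{\left(39 \right)} = \left(5 - 8\right) - \left(636 - 6669 + 3 \cdot 39^{2}\right) = \left(5 - 8\right) - \left(636 - 6669 + 3 \cdot 1521\right) = -3 - \left(636 - 6669 + 4563\right) = -3 - -1470 = -3 + 1470 = 1467$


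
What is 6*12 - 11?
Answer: 61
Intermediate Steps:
6*12 - 11 = 72 - 11 = 61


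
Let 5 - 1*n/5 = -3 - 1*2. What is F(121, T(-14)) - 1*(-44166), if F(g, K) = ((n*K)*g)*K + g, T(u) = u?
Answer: 1230087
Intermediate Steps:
n = 50 (n = 25 - 5*(-3 - 1*2) = 25 - 5*(-3 - 2) = 25 - 5*(-5) = 25 + 25 = 50)
F(g, K) = g + 50*g*K**2 (F(g, K) = ((50*K)*g)*K + g = (50*K*g)*K + g = 50*g*K**2 + g = g + 50*g*K**2)
F(121, T(-14)) - 1*(-44166) = 121*(1 + 50*(-14)**2) - 1*(-44166) = 121*(1 + 50*196) + 44166 = 121*(1 + 9800) + 44166 = 121*9801 + 44166 = 1185921 + 44166 = 1230087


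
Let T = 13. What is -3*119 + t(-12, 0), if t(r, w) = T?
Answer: -344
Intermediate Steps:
t(r, w) = 13
-3*119 + t(-12, 0) = -3*119 + 13 = -357 + 13 = -344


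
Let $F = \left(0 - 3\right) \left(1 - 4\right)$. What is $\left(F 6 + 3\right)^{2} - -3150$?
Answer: $6399$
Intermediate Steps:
$F = 9$ ($F = \left(-3\right) \left(-3\right) = 9$)
$\left(F 6 + 3\right)^{2} - -3150 = \left(9 \cdot 6 + 3\right)^{2} - -3150 = \left(54 + 3\right)^{2} + 3150 = 57^{2} + 3150 = 3249 + 3150 = 6399$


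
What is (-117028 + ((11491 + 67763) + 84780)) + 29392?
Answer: 76398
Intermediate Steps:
(-117028 + ((11491 + 67763) + 84780)) + 29392 = (-117028 + (79254 + 84780)) + 29392 = (-117028 + 164034) + 29392 = 47006 + 29392 = 76398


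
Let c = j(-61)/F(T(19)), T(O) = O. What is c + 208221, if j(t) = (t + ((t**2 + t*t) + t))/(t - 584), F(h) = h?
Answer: 170116069/817 ≈ 2.0822e+5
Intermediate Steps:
j(t) = (2*t + 2*t**2)/(-584 + t) (j(t) = (t + ((t**2 + t**2) + t))/(-584 + t) = (t + (2*t**2 + t))/(-584 + t) = (t + (t + 2*t**2))/(-584 + t) = (2*t + 2*t**2)/(-584 + t))
c = -488/817 (c = (2*(-61)*(1 - 61)/(-584 - 61))/19 = (2*(-61)*(-60)/(-645))*(1/19) = (2*(-61)*(-1/645)*(-60))*(1/19) = -488/43*1/19 = -488/817 ≈ -0.59731)
c + 208221 = -488/817 + 208221 = 170116069/817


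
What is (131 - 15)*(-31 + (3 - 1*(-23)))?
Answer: -580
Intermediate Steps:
(131 - 15)*(-31 + (3 - 1*(-23))) = 116*(-31 + (3 + 23)) = 116*(-31 + 26) = 116*(-5) = -580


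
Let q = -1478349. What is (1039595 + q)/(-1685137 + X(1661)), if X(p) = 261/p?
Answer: 364385197/1399506148 ≈ 0.26037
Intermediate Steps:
(1039595 + q)/(-1685137 + X(1661)) = (1039595 - 1478349)/(-1685137 + 261/1661) = -438754/(-1685137 + 261*(1/1661)) = -438754/(-1685137 + 261/1661) = -438754/(-2799012296/1661) = -438754*(-1661/2799012296) = 364385197/1399506148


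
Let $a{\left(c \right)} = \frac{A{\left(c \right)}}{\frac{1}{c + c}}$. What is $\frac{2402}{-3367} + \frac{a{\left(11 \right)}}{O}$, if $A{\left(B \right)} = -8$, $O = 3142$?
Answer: $- \frac{4069838}{5289557} \approx -0.76941$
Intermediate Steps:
$a{\left(c \right)} = - 16 c$ ($a{\left(c \right)} = - \frac{8}{\frac{1}{c + c}} = - \frac{8}{\frac{1}{2 c}} = - \frac{8}{\frac{1}{2} \frac{1}{c}} = - 8 \cdot 2 c = - 16 c$)
$\frac{2402}{-3367} + \frac{a{\left(11 \right)}}{O} = \frac{2402}{-3367} + \frac{\left(-16\right) 11}{3142} = 2402 \left(- \frac{1}{3367}\right) - \frac{88}{1571} = - \frac{2402}{3367} - \frac{88}{1571} = - \frac{4069838}{5289557}$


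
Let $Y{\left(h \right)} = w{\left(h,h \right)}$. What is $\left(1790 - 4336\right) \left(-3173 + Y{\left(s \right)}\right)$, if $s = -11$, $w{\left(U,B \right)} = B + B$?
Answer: $8134470$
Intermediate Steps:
$w{\left(U,B \right)} = 2 B$
$Y{\left(h \right)} = 2 h$
$\left(1790 - 4336\right) \left(-3173 + Y{\left(s \right)}\right) = \left(1790 - 4336\right) \left(-3173 + 2 \left(-11\right)\right) = - 2546 \left(-3173 - 22\right) = \left(-2546\right) \left(-3195\right) = 8134470$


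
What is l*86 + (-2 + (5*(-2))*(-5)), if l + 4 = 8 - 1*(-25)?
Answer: 2542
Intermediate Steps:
l = 29 (l = -4 + (8 - 1*(-25)) = -4 + (8 + 25) = -4 + 33 = 29)
l*86 + (-2 + (5*(-2))*(-5)) = 29*86 + (-2 + (5*(-2))*(-5)) = 2494 + (-2 - 10*(-5)) = 2494 + (-2 + 50) = 2494 + 48 = 2542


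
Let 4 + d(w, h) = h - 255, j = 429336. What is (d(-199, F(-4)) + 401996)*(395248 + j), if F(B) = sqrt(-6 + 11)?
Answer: 331265902408 + 824584*sqrt(5) ≈ 3.3127e+11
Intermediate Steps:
F(B) = sqrt(5)
d(w, h) = -259 + h (d(w, h) = -4 + (h - 255) = -4 + (-255 + h) = -259 + h)
(d(-199, F(-4)) + 401996)*(395248 + j) = ((-259 + sqrt(5)) + 401996)*(395248 + 429336) = (401737 + sqrt(5))*824584 = 331265902408 + 824584*sqrt(5)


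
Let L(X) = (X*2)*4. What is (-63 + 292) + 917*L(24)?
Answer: 176293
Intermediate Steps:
L(X) = 8*X (L(X) = (2*X)*4 = 8*X)
(-63 + 292) + 917*L(24) = (-63 + 292) + 917*(8*24) = 229 + 917*192 = 229 + 176064 = 176293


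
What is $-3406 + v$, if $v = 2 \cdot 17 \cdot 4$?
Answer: $-3270$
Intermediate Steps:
$v = 136$ ($v = 34 \cdot 4 = 136$)
$-3406 + v = -3406 + 136 = -3270$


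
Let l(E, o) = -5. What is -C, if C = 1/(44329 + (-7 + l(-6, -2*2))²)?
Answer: -1/44473 ≈ -2.2486e-5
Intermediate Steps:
C = 1/44473 (C = 1/(44329 + (-7 - 5)²) = 1/(44329 + (-12)²) = 1/(44329 + 144) = 1/44473 ≈ 2.2486e-5)
-C = -1*1/44473 = -1/44473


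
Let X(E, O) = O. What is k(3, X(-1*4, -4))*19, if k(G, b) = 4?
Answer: 76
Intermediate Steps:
k(3, X(-1*4, -4))*19 = 4*19 = 76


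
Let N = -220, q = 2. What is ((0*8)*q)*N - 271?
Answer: -271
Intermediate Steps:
((0*8)*q)*N - 271 = ((0*8)*2)*(-220) - 271 = (0*2)*(-220) - 271 = 0*(-220) - 271 = 0 - 271 = -271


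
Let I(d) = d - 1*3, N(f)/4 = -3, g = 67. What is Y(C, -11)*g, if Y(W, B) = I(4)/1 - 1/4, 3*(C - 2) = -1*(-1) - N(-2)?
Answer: 201/4 ≈ 50.250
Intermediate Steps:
N(f) = -12 (N(f) = 4*(-3) = -12)
C = 19/3 (C = 2 + (-1*(-1) - 1*(-12))/3 = 2 + (1 + 12)/3 = 2 + (1/3)*13 = 2 + 13/3 = 19/3 ≈ 6.3333)
I(d) = -3 + d (I(d) = d - 3 = -3 + d)
Y(W, B) = 3/4 (Y(W, B) = (-3 + 4)/1 - 1/4 = 1*1 - 1*1/4 = 1 - 1/4 = 3/4)
Y(C, -11)*g = (3/4)*67 = 201/4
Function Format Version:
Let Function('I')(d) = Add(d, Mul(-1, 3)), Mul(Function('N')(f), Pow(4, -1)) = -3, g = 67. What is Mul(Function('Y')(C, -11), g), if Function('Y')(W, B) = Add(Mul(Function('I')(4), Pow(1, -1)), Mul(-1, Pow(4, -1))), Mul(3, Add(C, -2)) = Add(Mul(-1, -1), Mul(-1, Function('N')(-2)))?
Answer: Rational(201, 4) ≈ 50.250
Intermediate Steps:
Function('N')(f) = -12 (Function('N')(f) = Mul(4, -3) = -12)
C = Rational(19, 3) (C = Add(2, Mul(Rational(1, 3), Add(Mul(-1, -1), Mul(-1, -12)))) = Add(2, Mul(Rational(1, 3), Add(1, 12))) = Add(2, Mul(Rational(1, 3), 13)) = Add(2, Rational(13, 3)) = Rational(19, 3) ≈ 6.3333)
Function('I')(d) = Add(-3, d) (Function('I')(d) = Add(d, -3) = Add(-3, d))
Function('Y')(W, B) = Rational(3, 4) (Function('Y')(W, B) = Add(Mul(Add(-3, 4), Pow(1, -1)), Mul(-1, Pow(4, -1))) = Add(Mul(1, 1), Mul(-1, Rational(1, 4))) = Add(1, Rational(-1, 4)) = Rational(3, 4))
Mul(Function('Y')(C, -11), g) = Mul(Rational(3, 4), 67) = Rational(201, 4)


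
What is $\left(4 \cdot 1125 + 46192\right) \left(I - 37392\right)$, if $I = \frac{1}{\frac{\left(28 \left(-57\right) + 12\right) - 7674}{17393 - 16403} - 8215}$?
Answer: $- \frac{67689317372814}{35711} \approx -1.8955 \cdot 10^{9}$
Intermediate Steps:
$I = - \frac{165}{1357018}$ ($I = \frac{1}{\frac{\left(-1596 + 12\right) - 7674}{990} - 8215} = \frac{1}{\left(-1584 - 7674\right) \frac{1}{990} - 8215} = \frac{1}{\left(-9258\right) \frac{1}{990} - 8215} = \frac{1}{- \frac{1543}{165} - 8215} = \frac{1}{- \frac{1357018}{165}} = - \frac{165}{1357018} \approx -0.00012159$)
$\left(4 \cdot 1125 + 46192\right) \left(I - 37392\right) = \left(4 \cdot 1125 + 46192\right) \left(- \frac{165}{1357018} - 37392\right) = \left(4500 + 46192\right) \left(- \frac{50741617221}{1357018}\right) = 50692 \left(- \frac{50741617221}{1357018}\right) = - \frac{67689317372814}{35711}$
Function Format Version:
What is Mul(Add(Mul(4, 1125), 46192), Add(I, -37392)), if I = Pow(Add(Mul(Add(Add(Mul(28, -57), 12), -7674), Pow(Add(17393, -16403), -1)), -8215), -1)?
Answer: Rational(-67689317372814, 35711) ≈ -1.8955e+9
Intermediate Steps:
I = Rational(-165, 1357018) (I = Pow(Add(Mul(Add(Add(-1596, 12), -7674), Pow(990, -1)), -8215), -1) = Pow(Add(Mul(Add(-1584, -7674), Rational(1, 990)), -8215), -1) = Pow(Add(Mul(-9258, Rational(1, 990)), -8215), -1) = Pow(Add(Rational(-1543, 165), -8215), -1) = Pow(Rational(-1357018, 165), -1) = Rational(-165, 1357018) ≈ -0.00012159)
Mul(Add(Mul(4, 1125), 46192), Add(I, -37392)) = Mul(Add(Mul(4, 1125), 46192), Add(Rational(-165, 1357018), -37392)) = Mul(Add(4500, 46192), Rational(-50741617221, 1357018)) = Mul(50692, Rational(-50741617221, 1357018)) = Rational(-67689317372814, 35711)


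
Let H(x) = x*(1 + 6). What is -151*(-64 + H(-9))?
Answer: 19177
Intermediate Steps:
H(x) = 7*x (H(x) = x*7 = 7*x)
-151*(-64 + H(-9)) = -151*(-64 + 7*(-9)) = -151*(-64 - 63) = -151*(-127) = 19177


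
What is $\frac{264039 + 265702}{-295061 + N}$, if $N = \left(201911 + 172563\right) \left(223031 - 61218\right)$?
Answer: $\frac{529741}{60594466301} \approx 8.7424 \cdot 10^{-6}$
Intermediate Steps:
$N = 60594761362$ ($N = 374474 \cdot 161813 = 60594761362$)
$\frac{264039 + 265702}{-295061 + N} = \frac{264039 + 265702}{-295061 + 60594761362} = \frac{529741}{60594466301}$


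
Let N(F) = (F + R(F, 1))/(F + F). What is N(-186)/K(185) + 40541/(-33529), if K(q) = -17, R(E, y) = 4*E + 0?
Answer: -1546039/1139986 ≈ -1.3562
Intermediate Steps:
R(E, y) = 4*E
N(F) = 5/2 (N(F) = (F + 4*F)/(F + F) = (5*F)/((2*F)) = (5*F)*(1/(2*F)) = 5/2)
N(-186)/K(185) + 40541/(-33529) = (5/2)/(-17) + 40541/(-33529) = (5/2)*(-1/17) + 40541*(-1/33529) = -5/34 - 40541/33529 = -1546039/1139986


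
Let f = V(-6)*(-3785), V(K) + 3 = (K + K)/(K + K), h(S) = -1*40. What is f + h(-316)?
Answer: 7530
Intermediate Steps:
h(S) = -40
V(K) = -2 (V(K) = -3 + (K + K)/(K + K) = -3 + (2*K)/((2*K)) = -3 + (2*K)*(1/(2*K)) = -3 + 1 = -2)
f = 7570 (f = -2*(-3785) = 7570)
f + h(-316) = 7570 - 40 = 7530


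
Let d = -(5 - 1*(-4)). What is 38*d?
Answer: -342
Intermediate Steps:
d = -9 (d = -(5 + 4) = -1*9 = -9)
38*d = 38*(-9) = -342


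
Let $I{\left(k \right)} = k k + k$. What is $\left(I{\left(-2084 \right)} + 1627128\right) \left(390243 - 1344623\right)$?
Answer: $-5695835278000$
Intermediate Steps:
$I{\left(k \right)} = k + k^{2}$ ($I{\left(k \right)} = k^{2} + k = k + k^{2}$)
$\left(I{\left(-2084 \right)} + 1627128\right) \left(390243 - 1344623\right) = \left(- 2084 \left(1 - 2084\right) + 1627128\right) \left(390243 - 1344623\right) = \left(\left(-2084\right) \left(-2083\right) + 1627128\right) \left(-954380\right) = \left(4340972 + 1627128\right) \left(-954380\right) = 5968100 \left(-954380\right) = -5695835278000$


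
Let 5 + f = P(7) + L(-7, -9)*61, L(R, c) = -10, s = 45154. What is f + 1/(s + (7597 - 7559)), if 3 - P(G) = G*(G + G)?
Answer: -32086319/45192 ≈ -710.00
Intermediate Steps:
P(G) = 3 - 2*G**2 (P(G) = 3 - G*(G + G) = 3 - G*2*G = 3 - 2*G**2)
f = -710 (f = -5 + ((3 - 2*7**2) - 10*61) = -5 + ((3 - 2*49) - 610) = -5 + ((3 - 98) - 610) = -5 + (-95 - 610) = -5 - 705 = -710)
f + 1/(s + (7597 - 7559)) = -710 + 1/(45154 + (7597 - 7559)) = -710 + 1/(45154 + 38) = -710 + 1/45192 = -32086319/45192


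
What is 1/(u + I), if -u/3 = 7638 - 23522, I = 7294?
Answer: 1/54946 ≈ 1.8200e-5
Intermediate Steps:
u = 47652 (u = -3*(7638 - 23522) = -3*(-15884) = 47652)
1/(u + I) = 1/(47652 + 7294) = 1/54946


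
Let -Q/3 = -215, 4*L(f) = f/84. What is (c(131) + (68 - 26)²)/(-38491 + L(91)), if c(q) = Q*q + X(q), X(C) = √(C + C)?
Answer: -4140432/1847555 - 48*√262/1847555 ≈ -2.2415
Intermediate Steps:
L(f) = f/336 (L(f) = (f/84)/4 = f/336)
Q = 645 (Q = -3*(-215) = 645)
X(C) = √2*√C (X(C) = √(2*C) = √2*√C)
c(q) = 645*q + √2*√q
(c(131) + (68 - 26)²)/(-38491 + L(91)) = ((645*131 + √2*√131) + (68 - 26)²)/(-38491 + (1/336)*91) = ((84495 + √262) + 42²)/(-38491 + 13/48) = ((84495 + √262) + 1764)/(-1847555/48) = (86259 + √262)*(-48/1847555) = -4140432/1847555 - 48*√262/1847555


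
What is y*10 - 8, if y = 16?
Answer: 152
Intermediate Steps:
y*10 - 8 = 16*10 - 8 = 160 - 8 = 152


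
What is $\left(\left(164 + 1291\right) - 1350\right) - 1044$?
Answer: $-939$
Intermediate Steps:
$\left(\left(164 + 1291\right) - 1350\right) - 1044 = \left(1455 - 1350\right) - 1044 = 105 - 1044 = -939$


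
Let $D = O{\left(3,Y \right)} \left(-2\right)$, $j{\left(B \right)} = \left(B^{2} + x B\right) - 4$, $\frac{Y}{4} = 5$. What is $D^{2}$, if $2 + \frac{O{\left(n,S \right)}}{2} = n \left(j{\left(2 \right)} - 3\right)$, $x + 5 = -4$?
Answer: $67600$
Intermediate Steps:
$x = -9$ ($x = -5 - 4 = -9$)
$Y = 20$ ($Y = 4 \cdot 5 = 20$)
$j{\left(B \right)} = -4 + B^{2} - 9 B$ ($j{\left(B \right)} = \left(B^{2} - 9 B\right) - 4 = -4 + B^{2} - 9 B$)
$O{\left(n,S \right)} = -4 - 42 n$ ($O{\left(n,S \right)} = -4 + 2 n \left(\left(-4 + 2^{2} - 18\right) - 3\right) = -4 + 2 n \left(\left(-4 + 4 - 18\right) - 3\right) = -4 + 2 n \left(-18 - 3\right) = -4 + 2 n \left(-21\right) = -4 + 2 \left(- 21 n\right) = -4 - 42 n$)
$D = 260$ ($D = \left(-4 - 126\right) \left(-2\right) = \left(-130\right) \left(-2\right) = 260$)
$D^{2} = 260^{2} = 67600$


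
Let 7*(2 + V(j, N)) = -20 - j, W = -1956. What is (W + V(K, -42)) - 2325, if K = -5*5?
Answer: -29976/7 ≈ -4282.3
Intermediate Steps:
K = -25
V(j, N) = -34/7 - j/7 (V(j, N) = -2 + (-20 - j)/7 = -2 + (-20/7 - j/7) = -34/7 - j/7)
(W + V(K, -42)) - 2325 = (-1956 + (-34/7 - ⅐*(-25))) - 2325 = (-1956 + (-34/7 + 25/7)) - 2325 = (-1956 - 9/7) - 2325 = -13701/7 - 2325 = -29976/7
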